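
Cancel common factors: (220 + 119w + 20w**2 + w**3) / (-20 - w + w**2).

(55 + 16w + w**2)/(-5 + w)

Repeated division with remainder:
  w**3 + 20w**2 + 119w + 220 = (w + 21)(w**2 - w - 20) + (160w + 640)
  w**2 - w - 20 = ((1/160)w - 1/32)(160w + 640) + (0)
Last nonzero remainder: 160w + 640. Dividing through by 160 gives the monic gcd w + 4.
Cancel w + 4 from numerator and denominator to get the reduced form.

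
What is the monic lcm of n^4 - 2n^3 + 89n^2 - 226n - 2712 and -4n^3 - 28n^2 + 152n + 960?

Apply the Euclidean algorithm:
  n^4 - 2n^3 + 89n^2 - 226n - 2712 = (-(1/4)n + 9/4)(-4n^3 - 28n^2 + 152n + 960) + (190n^2 - 328n - 4872)
  -4n^3 - 28n^2 + 152n + 960 = (-(2/95)n - 1658/9025)(190n^2 - 328n - 4872) + (-(97704/9025)n + 586224/9025)
  190n^2 - 328n - 4872 = (-(857375/48852)n - 1832075/24426)(-(97704/9025)n + 586224/9025) + (0)
Last nonzero remainder: -(97704/9025)n + 586224/9025. Dividing through by -97704/9025 gives the monic gcd n - 6.
Then lcm(f, g) = f·g / gcd(f, g); expanding and making the result monic gives the answer.

n^6 + 11n^5 + 103n^4 + 851n^3 - 2090n^2 - 44296n - 108480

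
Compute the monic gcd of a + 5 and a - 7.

By polynomial division,
  a + 5 = (a - 7) + (12)
  a - 7 = ((1/12)a - 7/12)(12) + (0)
The last nonzero remainder is the constant 12, so the polynomials are coprime and gcd = 1.

1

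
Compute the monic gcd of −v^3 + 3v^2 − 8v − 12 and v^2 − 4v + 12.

v^2 − 4v + 12

Euclidean algorithm in ℚ[v]:
  −v^3 + 3v^2 − 8v − 12 = (−v − 1)(v^2 − 4v + 12) + (0)
The last nonzero remainder v^2 − 4v + 12 is already monic.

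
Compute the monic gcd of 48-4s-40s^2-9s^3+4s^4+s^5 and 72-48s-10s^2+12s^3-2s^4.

-6-s+s^2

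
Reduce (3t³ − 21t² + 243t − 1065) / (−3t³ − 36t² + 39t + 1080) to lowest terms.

(−t² + 2t − 71)/(t² + 17t + 72)

Euclidean algorithm in ℚ[t]:
  3t³ − 21t² + 243t − 1065 = (−1)(−3t³ − 36t² + 39t + 1080) + (−57t² + 282t + 15)
  −3t³ − 36t² + 39t + 1080 = ((1/19)t + 322/361)(−57t² + 282t + 15) + (−(77010/361)t + 385050/361)
  −57t² + 282t + 15 = ((6859/25670)t + 361/25670)(−(77010/361)t + 385050/361) + (0)
Last nonzero remainder: −(77010/361)t + 385050/361. Dividing through by −77010/361 gives the monic gcd t − 5.
Cancel t − 5 from numerator and denominator to get the reduced form.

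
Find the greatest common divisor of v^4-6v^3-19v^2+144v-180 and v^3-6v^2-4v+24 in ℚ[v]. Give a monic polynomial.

v^2-8v+12

Euclidean algorithm in ℚ[v]:
  v^4-6v^3-19v^2+144v-180 = (v)(v^3-6v^2-4v+24) + (-15v^2+120v-180)
  v^3-6v^2-4v+24 = (-(1/15)v-2/15)(-15v^2+120v-180) + (0)
Last nonzero remainder: -15v^2+120v-180. Dividing through by -15 gives the monic gcd v^2-8v+12.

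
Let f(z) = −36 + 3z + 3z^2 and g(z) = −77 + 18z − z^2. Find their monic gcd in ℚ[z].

Apply the Euclidean algorithm:
  3z^2 + 3z − 36 = (−3)(−z^2 + 18z − 77) + (57z − 267)
  −z^2 + 18z − 77 = (−(1/57)z + 253/1083)(57z − 267) + (−5280/361)
  57z − 267 = (−(6859/1760)z + 32129/1760)(−5280/361) + (0)
The last nonzero remainder is the constant −5280/361, so the polynomials are coprime and gcd = 1.

1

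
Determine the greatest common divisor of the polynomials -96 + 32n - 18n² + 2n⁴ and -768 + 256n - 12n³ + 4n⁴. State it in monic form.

-12 + n + n²

Euclidean algorithm in ℚ[n]:
  2n⁴ - 18n² + 32n - 96 = (1/2)(4n⁴ - 12n³ + 256n - 768) + (6n³ - 18n² - 96n + 288)
  4n⁴ - 12n³ + 256n - 768 = ((2/3)n)(6n³ - 18n² - 96n + 288) + (64n² + 64n - 768)
  6n³ - 18n² - 96n + 288 = ((3/32)n - 3/8)(64n² + 64n - 768) + (0)
Last nonzero remainder: 64n² + 64n - 768. Dividing through by 64 gives the monic gcd n² + n - 12.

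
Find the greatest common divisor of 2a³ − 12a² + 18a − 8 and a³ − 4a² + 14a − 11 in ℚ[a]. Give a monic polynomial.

a − 1

Repeated division with remainder:
  2a³ − 12a² + 18a − 8 = (2)(a³ − 4a² + 14a − 11) + (−4a² − 10a + 14)
  a³ − 4a² + 14a − 11 = (−(1/4)a + 13/8)(−4a² − 10a + 14) + ((135/4)a − 135/4)
  −4a² − 10a + 14 = (−(16/135)a − 56/135)((135/4)a − 135/4) + (0)
Last nonzero remainder: (135/4)a − 135/4. Dividing through by 135/4 gives the monic gcd a − 1.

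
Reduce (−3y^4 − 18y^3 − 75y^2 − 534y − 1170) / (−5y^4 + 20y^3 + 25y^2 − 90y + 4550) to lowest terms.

(3y + 9)/(5y − 35)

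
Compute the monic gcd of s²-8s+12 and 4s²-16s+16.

s-2

Repeated division with remainder:
  s²-8s+12 = (1/4)(4s²-16s+16) + (-4s+8)
  4s²-16s+16 = (-s+2)(-4s+8) + (0)
Last nonzero remainder: -4s+8. Dividing through by -4 gives the monic gcd s-2.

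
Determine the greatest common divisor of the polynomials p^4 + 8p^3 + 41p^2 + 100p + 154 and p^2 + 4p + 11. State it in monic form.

By polynomial division,
  p^4 + 8p^3 + 41p^2 + 100p + 154 = (p^2 + 4p + 14)(p^2 + 4p + 11) + (0)
The last nonzero remainder p^2 + 4p + 11 is already monic.

p^2 + 4p + 11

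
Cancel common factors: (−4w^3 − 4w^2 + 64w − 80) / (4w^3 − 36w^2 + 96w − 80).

Euclidean algorithm in ℚ[w]:
  −4w^3 − 4w^2 + 64w − 80 = (−1)(4w^3 − 36w^2 + 96w − 80) + (−40w^2 + 160w − 160)
  4w^3 − 36w^2 + 96w − 80 = (−(1/10)w + 1/2)(−40w^2 + 160w − 160) + (0)
Last nonzero remainder: −40w^2 + 160w − 160. Dividing through by −40 gives the monic gcd w^2 − 4w + 4.
Cancel w^2 − 4w + 4 from numerator and denominator to get the reduced form.

(−w − 5)/(w − 5)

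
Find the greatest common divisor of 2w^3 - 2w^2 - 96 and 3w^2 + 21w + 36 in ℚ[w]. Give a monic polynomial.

1

By polynomial division,
  2w^3 - 2w^2 - 96 = ((2/3)w - 16/3)(3w^2 + 21w + 36) + (88w + 96)
  3w^2 + 21w + 36 = ((3/88)w + 195/968)(88w + 96) + (2016/121)
  88w + 96 = ((1331/252)w + 121/21)(2016/121) + (0)
The last nonzero remainder is the constant 2016/121, so the polynomials are coprime and gcd = 1.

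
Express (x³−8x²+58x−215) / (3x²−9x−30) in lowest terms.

(x²−3x+43)/(3x+6)

By polynomial division,
  x³−8x²+58x−215 = ((1/3)x−5/3)(3x²−9x−30) + (53x−265)
  3x²−9x−30 = ((3/53)x+6/53)(53x−265) + (0)
Last nonzero remainder: 53x−265. Dividing through by 53 gives the monic gcd x−5.
Cancel x−5 from numerator and denominator to get the reduced form.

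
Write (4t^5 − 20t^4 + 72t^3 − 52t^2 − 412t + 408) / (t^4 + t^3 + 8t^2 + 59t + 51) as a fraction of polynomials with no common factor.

Euclidean algorithm in ℚ[t]:
  4t^5 − 20t^4 + 72t^3 − 52t^2 − 412t + 408 = (4t − 24)(t^4 + t^3 + 8t^2 + 59t + 51) + (64t^3 − 96t^2 + 800t + 1632)
  t^4 + t^3 + 8t^2 + 59t + 51 = ((1/64)t + 5/128)(64t^3 − 96t^2 + 800t + 1632) + (−(3/4)t^2 + (9/4)t − 51/4)
  64t^3 − 96t^2 + 800t + 1632 = (−(256/3)t − 128)(−(3/4)t^2 + (9/4)t − 51/4) + (0)
Last nonzero remainder: −(3/4)t^2 + (9/4)t − 51/4. Dividing through by −3/4 gives the monic gcd t^2 − 3t + 17.
Cancel t^2 − 3t + 17 from numerator and denominator to get the reduced form.

(4t^3 − 8t^2 − 20t + 24)/(t^2 + 4t + 3)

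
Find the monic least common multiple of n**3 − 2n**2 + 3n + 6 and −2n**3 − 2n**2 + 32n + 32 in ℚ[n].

n**5 − 2n**4 − 13n**3 + 38n**2 − 48n − 96

By polynomial division,
  n**3 − 2n**2 + 3n + 6 = (−1/2)(−2n**3 − 2n**2 + 32n + 32) + (−3n**2 + 19n + 22)
  −2n**3 − 2n**2 + 32n + 32 = ((2/3)n + 44/9)(−3n**2 + 19n + 22) + (−(680/9)n − 680/9)
  −3n**2 + 19n + 22 = ((27/680)n − 99/340)(−(680/9)n − 680/9) + (0)
Last nonzero remainder: −(680/9)n − 680/9. Dividing through by −680/9 gives the monic gcd n + 1.
Then lcm(f, g) = f·g / gcd(f, g); expanding and making the result monic gives the answer.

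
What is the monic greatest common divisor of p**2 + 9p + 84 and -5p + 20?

1

Apply the Euclidean algorithm:
  p**2 + 9p + 84 = (-(1/5)p - 13/5)(-5p + 20) + (136)
  -5p + 20 = (-(5/136)p + 5/34)(136) + (0)
The last nonzero remainder is the constant 136, so the polynomials are coprime and gcd = 1.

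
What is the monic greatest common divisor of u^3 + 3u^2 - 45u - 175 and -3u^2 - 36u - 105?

Euclidean algorithm in ℚ[u]:
  u^3 + 3u^2 - 45u - 175 = (-(1/3)u + 3)(-3u^2 - 36u - 105) + (28u + 140)
  -3u^2 - 36u - 105 = (-(3/28)u - 3/4)(28u + 140) + (0)
Last nonzero remainder: 28u + 140. Dividing through by 28 gives the monic gcd u + 5.

u + 5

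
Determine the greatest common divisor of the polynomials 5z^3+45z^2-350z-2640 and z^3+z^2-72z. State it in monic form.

By polynomial division,
  5z^3+45z^2-350z-2640 = (5)(z^3+z^2-72z) + (40z^2+10z-2640)
  z^3+z^2-72z = ((1/40)z+3/160)(40z^2+10z-2640) + (-(99/16)z+99/2)
  40z^2+10z-2640 = (-(640/99)z-160/3)(-(99/16)z+99/2) + (0)
Last nonzero remainder: -(99/16)z+99/2. Dividing through by -99/16 gives the monic gcd z-8.

z-8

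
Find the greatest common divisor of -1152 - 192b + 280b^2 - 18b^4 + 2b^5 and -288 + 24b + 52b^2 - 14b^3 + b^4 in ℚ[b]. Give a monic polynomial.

By polynomial division,
  2b^5 - 18b^4 + 280b^2 - 192b - 1152 = (2b + 10)(b^4 - 14b^3 + 52b^2 + 24b - 288) + (36b^3 - 288b^2 + 144b + 1728)
  b^4 - 14b^3 + 52b^2 + 24b - 288 = ((1/36)b - 1/6)(36b^3 - 288b^2 + 144b + 1728) + (0)
Last nonzero remainder: 36b^3 - 288b^2 + 144b + 1728. Dividing through by 36 gives the monic gcd b^3 - 8b^2 + 4b + 48.

48 + 4b - 8b^2 + b^3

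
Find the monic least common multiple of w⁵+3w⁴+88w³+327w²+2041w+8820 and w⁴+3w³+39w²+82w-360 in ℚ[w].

w⁶+w⁵+82w⁴+151w³+1387w²+4738w-17640

Euclidean algorithm in ℚ[w]:
  w⁵+3w⁴+88w³+327w²+2041w+8820 = (w)(w⁴+3w³+39w²+82w-360) + (49w³+245w²+2401w+8820)
  w⁴+3w³+39w²+82w-360 = ((1/49)w-2/49)(49w³+245w²+2401w+8820) + (0)
Last nonzero remainder: 49w³+245w²+2401w+8820. Dividing through by 49 gives the monic gcd w³+5w²+49w+180.
Then lcm(f, g) = f·g / gcd(f, g); expanding and making the result monic gives the answer.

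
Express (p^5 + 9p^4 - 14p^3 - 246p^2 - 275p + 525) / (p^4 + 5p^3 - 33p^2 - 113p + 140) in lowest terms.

(p^2 + 8p + 15)/(p + 4)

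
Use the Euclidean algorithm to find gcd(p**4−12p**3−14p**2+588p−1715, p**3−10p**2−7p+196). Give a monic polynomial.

p**2−14p+49

By polynomial division,
  p**4−12p**3−14p**2+588p−1715 = (p−2)(p**3−10p**2−7p+196) + (−27p**2+378p−1323)
  p**3−10p**2−7p+196 = (−(1/27)p−4/27)(−27p**2+378p−1323) + (0)
Last nonzero remainder: −27p**2+378p−1323. Dividing through by −27 gives the monic gcd p**2−14p+49.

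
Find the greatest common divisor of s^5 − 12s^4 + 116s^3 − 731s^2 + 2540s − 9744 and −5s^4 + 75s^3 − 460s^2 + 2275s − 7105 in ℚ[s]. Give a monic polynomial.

s^3 − 8s^2 + 36s − 203

By polynomial division,
  s^5 − 12s^4 + 116s^3 − 731s^2 + 2540s − 9744 = (−(1/5)s − 3/5)(−5s^4 + 75s^3 − 460s^2 + 2275s − 7105) + (69s^3 − 552s^2 + 2484s − 14007)
  −5s^4 + 75s^3 − 460s^2 + 2275s − 7105 = (−(5/69)s + 35/69)(69s^3 − 552s^2 + 2484s − 14007) + (0)
Last nonzero remainder: 69s^3 − 552s^2 + 2484s − 14007. Dividing through by 69 gives the monic gcd s^3 − 8s^2 + 36s − 203.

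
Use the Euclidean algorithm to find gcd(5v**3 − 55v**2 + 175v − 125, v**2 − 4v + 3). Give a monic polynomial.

Euclidean algorithm in ℚ[v]:
  5v**3 − 55v**2 + 175v − 125 = (5v − 35)(v**2 − 4v + 3) + (20v − 20)
  v**2 − 4v + 3 = ((1/20)v − 3/20)(20v − 20) + (0)
Last nonzero remainder: 20v − 20. Dividing through by 20 gives the monic gcd v − 1.

v − 1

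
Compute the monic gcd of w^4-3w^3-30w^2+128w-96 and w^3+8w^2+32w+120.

Apply the Euclidean algorithm:
  w^4-3w^3-30w^2+128w-96 = (w-11)(w^3+8w^2+32w+120) + (26w^2+360w+1224)
  w^3+8w^2+32w+120 = ((1/26)w-38/169)(26w^2+360w+1224) + ((11132/169)w+66792/169)
  26w^2+360w+1224 = ((2197/5566)w+8619/2783)((11132/169)w+66792/169) + (0)
Last nonzero remainder: (11132/169)w+66792/169. Dividing through by 11132/169 gives the monic gcd w+6.

w+6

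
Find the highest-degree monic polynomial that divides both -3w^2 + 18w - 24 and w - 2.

Euclidean algorithm in ℚ[w]:
  -3w^2 + 18w - 24 = (-3w + 12)(w - 2) + (0)
The last nonzero remainder w - 2 is already monic.

w - 2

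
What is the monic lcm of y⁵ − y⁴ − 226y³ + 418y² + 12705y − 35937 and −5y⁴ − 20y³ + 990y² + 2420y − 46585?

y⁶ − 8y⁵ − 219y⁴ + 2000y³ + 9779y² − 124872y + 251559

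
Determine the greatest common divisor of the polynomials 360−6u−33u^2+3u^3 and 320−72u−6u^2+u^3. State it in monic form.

40−14u+u^2

Repeated division with remainder:
  3u^3−33u^2−6u+360 = (3)(u^3−6u^2−72u+320) + (−15u^2+210u−600)
  u^3−6u^2−72u+320 = (−(1/15)u−8/15)(−15u^2+210u−600) + (0)
Last nonzero remainder: −15u^2+210u−600. Dividing through by −15 gives the monic gcd u^2−14u+40.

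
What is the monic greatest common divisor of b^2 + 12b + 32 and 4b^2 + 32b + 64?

b + 4

Repeated division with remainder:
  b^2 + 12b + 32 = (1/4)(4b^2 + 32b + 64) + (4b + 16)
  4b^2 + 32b + 64 = (b + 4)(4b + 16) + (0)
Last nonzero remainder: 4b + 16. Dividing through by 4 gives the monic gcd b + 4.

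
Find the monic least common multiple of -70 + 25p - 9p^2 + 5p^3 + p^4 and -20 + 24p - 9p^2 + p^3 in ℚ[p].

Euclidean algorithm in ℚ[p]:
  p^4 + 5p^3 - 9p^2 + 25p - 70 = (p + 14)(p^3 - 9p^2 + 24p - 20) + (93p^2 - 291p + 210)
  p^3 - 9p^2 + 24p - 20 = ((1/93)p - 182/2883)(93p^2 - 291p + 210) + ((3240/961)p - 6480/961)
  93p^2 - 291p + 210 = ((29791/1080)p - 6727/216)((3240/961)p - 6480/961) + (0)
Last nonzero remainder: (3240/961)p - 6480/961. Dividing through by 3240/961 gives the monic gcd p - 2.
Then lcm(f, g) = f·g / gcd(f, g); expanding and making the result monic gives the answer.

-700 + 740p - 335p^2 + 138p^3 - 34p^4 - 2p^5 + p^6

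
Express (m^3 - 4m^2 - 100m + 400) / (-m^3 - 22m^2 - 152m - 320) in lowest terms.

(-m^2 + 14m - 40)/(m^2 + 12m + 32)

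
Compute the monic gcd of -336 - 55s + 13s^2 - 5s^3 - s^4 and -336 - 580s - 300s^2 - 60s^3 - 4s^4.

By polynomial division,
  -s^4 - 5s^3 + 13s^2 - 55s - 336 = (1/4)(-4s^4 - 60s^3 - 300s^2 - 580s - 336) + (10s^3 + 88s^2 + 90s - 252)
  -4s^4 - 60s^3 - 300s^2 - 580s - 336 = (-(2/5)s - 62/25)(10s^3 + 88s^2 + 90s - 252) + (-(1144/25)s^2 - (2288/5)s - 24024/25)
  10s^3 + 88s^2 + 90s - 252 = (-(125/572)s + 75/286)(-(1144/25)s^2 - (2288/5)s - 24024/25) + (0)
Last nonzero remainder: -(1144/25)s^2 - (2288/5)s - 24024/25. Dividing through by -1144/25 gives the monic gcd s^2 + 10s + 21.

21 + 10s + s^2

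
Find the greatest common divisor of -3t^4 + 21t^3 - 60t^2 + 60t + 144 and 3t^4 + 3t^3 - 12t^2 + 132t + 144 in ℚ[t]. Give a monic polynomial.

t^3 - 3t^2 + 8t + 12

Euclidean algorithm in ℚ[t]:
  -3t^4 + 21t^3 - 60t^2 + 60t + 144 = (-1)(3t^4 + 3t^3 - 12t^2 + 132t + 144) + (24t^3 - 72t^2 + 192t + 288)
  3t^4 + 3t^3 - 12t^2 + 132t + 144 = ((1/8)t + 1/2)(24t^3 - 72t^2 + 192t + 288) + (0)
Last nonzero remainder: 24t^3 - 72t^2 + 192t + 288. Dividing through by 24 gives the monic gcd t^3 - 3t^2 + 8t + 12.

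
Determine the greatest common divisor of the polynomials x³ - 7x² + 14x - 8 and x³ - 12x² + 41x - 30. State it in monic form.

By polynomial division,
  x³ - 7x² + 14x - 8 = (x³ - 12x² + 41x - 30) + (5x² - 27x + 22)
  x³ - 12x² + 41x - 30 = ((1/5)x - 33/25)(5x² - 27x + 22) + ((24/25)x - 24/25)
  5x² - 27x + 22 = ((125/24)x - 275/12)((24/25)x - 24/25) + (0)
Last nonzero remainder: (24/25)x - 24/25. Dividing through by 24/25 gives the monic gcd x - 1.

x - 1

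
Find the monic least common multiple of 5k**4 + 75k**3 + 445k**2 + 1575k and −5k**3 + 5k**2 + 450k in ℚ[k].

k**5 + 5k**4 − 61k**3 − 575k**2 − 3150k

Repeated division with remainder:
  5k**4 + 75k**3 + 445k**2 + 1575k = (−k − 16)(−5k**3 + 5k**2 + 450k) + (975k**2 + 8775k)
  −5k**3 + 5k**2 + 450k = (−(1/195)k + 2/39)(975k**2 + 8775k) + (0)
Last nonzero remainder: 975k**2 + 8775k. Dividing through by 975 gives the monic gcd k**2 + 9k.
Then lcm(f, g) = f·g / gcd(f, g); expanding and making the result monic gives the answer.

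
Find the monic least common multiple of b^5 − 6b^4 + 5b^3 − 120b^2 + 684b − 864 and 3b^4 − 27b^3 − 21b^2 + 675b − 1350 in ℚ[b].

b^7 − 6b^6 − 20b^5 + 30b^4 + 559b^3 + 2136b^2 − 17100b + 21600

Apply the Euclidean algorithm:
  b^5 − 6b^4 + 5b^3 − 120b^2 + 684b − 864 = ((1/3)b + 1)(3b^4 − 27b^3 − 21b^2 + 675b − 1350) + (39b^3 − 324b^2 + 459b + 486)
  3b^4 − 27b^3 − 21b^2 + 675b − 1350 = ((1/13)b − 9/169)(39b^3 − 324b^2 + 459b + 486) + (−(12432/169)b^2 + (111888/169)b − 223776/169)
  39b^3 − 324b^2 + 459b + 486 = (−(2197/4144)b − 1521/4144)(−(12432/169)b^2 + (111888/169)b − 223776/169) + (0)
Last nonzero remainder: −(12432/169)b^2 + (111888/169)b − 223776/169. Dividing through by −12432/169 gives the monic gcd b^2 − 9b + 18.
Then lcm(f, g) = f·g / gcd(f, g); expanding and making the result monic gives the answer.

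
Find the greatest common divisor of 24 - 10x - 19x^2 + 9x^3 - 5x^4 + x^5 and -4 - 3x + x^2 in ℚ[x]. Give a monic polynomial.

By polynomial division,
  x^5 - 5x^4 + 9x^3 - 19x^2 - 10x + 24 = (x^3 - 2x^2 + 7x - 6)(x^2 - 3x - 4) + (0)
The last nonzero remainder x^2 - 3x - 4 is already monic.

-4 - 3x + x^2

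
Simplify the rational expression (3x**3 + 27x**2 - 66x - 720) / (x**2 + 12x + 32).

By polynomial division,
  3x**3 + 27x**2 - 66x - 720 = (3x - 9)(x**2 + 12x + 32) + (-54x - 432)
  x**2 + 12x + 32 = (-(1/54)x - 2/27)(-54x - 432) + (0)
Last nonzero remainder: -54x - 432. Dividing through by -54 gives the monic gcd x + 8.
Cancel x + 8 from numerator and denominator to get the reduced form.

(3x**2 + 3x - 90)/(x + 4)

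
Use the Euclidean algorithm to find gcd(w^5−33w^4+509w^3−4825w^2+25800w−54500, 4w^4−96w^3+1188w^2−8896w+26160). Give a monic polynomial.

w^3−18w^2+189w−1090

Repeated division with remainder:
  w^5−33w^4+509w^3−4825w^2+25800w−54500 = ((1/4)w−9/4)(4w^4−96w^3+1188w^2−8896w+26160) + (−4w^3+72w^2−756w+4360)
  4w^4−96w^3+1188w^2−8896w+26160 = (−w+6)(−4w^3+72w^2−756w+4360) + (0)
Last nonzero remainder: −4w^3+72w^2−756w+4360. Dividing through by −4 gives the monic gcd w^3−18w^2+189w−1090.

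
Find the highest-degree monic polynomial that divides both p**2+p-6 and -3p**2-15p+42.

p-2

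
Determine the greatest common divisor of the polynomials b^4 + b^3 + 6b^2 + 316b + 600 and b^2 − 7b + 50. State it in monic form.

b^2 − 7b + 50

By polynomial division,
  b^4 + b^3 + 6b^2 + 316b + 600 = (b^2 + 8b + 12)(b^2 − 7b + 50) + (0)
The last nonzero remainder b^2 − 7b + 50 is already monic.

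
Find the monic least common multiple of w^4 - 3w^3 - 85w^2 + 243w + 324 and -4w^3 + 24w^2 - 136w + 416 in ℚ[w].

w^6 - 5w^5 - 53w^4 + 335w^3 - 2372w^2 + 5670w + 8424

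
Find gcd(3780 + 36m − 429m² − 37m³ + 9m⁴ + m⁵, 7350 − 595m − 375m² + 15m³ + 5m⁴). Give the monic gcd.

Repeated division with remainder:
  m⁵ + 9m⁴ − 37m³ − 429m² + 36m + 3780 = ((1/5)m + 6/5)(5m⁴ + 15m³ − 375m² − 595m + 7350) + (20m³ + 140m² − 720m − 5040)
  5m⁴ + 15m³ − 375m² − 595m + 7350 = ((1/4)m − 1)(20m³ + 140m² − 720m − 5040) + (−55m² − 55m + 2310)
  20m³ + 140m² − 720m − 5040 = (−(4/11)m − 24/11)(−55m² − 55m + 2310) + (0)
Last nonzero remainder: −55m² − 55m + 2310. Dividing through by −55 gives the monic gcd m² + m − 42.

−42 + m + m²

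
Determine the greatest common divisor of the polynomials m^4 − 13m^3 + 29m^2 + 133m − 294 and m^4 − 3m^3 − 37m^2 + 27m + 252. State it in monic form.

Apply the Euclidean algorithm:
  m^4 − 13m^3 + 29m^2 + 133m − 294 = (m^4 − 3m^3 − 37m^2 + 27m + 252) + (−10m^3 + 66m^2 + 106m − 546)
  m^4 − 3m^3 − 37m^2 + 27m + 252 = (−(1/10)m − 9/25)(−10m^3 + 66m^2 + 106m − 546) + (−(66/25)m^2 + (264/25)m + 1386/25)
  −10m^3 + 66m^2 + 106m − 546 = ((125/33)m − 325/33)(−(66/25)m^2 + (264/25)m + 1386/25) + (0)
Last nonzero remainder: −(66/25)m^2 + (264/25)m + 1386/25. Dividing through by −66/25 gives the monic gcd m^2 − 4m − 21.

m^2 − 4m − 21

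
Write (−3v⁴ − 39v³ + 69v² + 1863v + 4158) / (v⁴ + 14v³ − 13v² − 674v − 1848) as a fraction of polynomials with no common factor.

(−3v − 9)/(v + 4)

By polynomial division,
  −3v⁴ − 39v³ + 69v² + 1863v + 4158 = (−3)(v⁴ + 14v³ − 13v² − 674v − 1848) + (3v³ + 30v² − 159v − 1386)
  v⁴ + 14v³ − 13v² − 674v − 1848 = ((1/3)v + 4/3)(3v³ + 30v² − 159v − 1386) + (0)
Last nonzero remainder: 3v³ + 30v² − 159v − 1386. Dividing through by 3 gives the monic gcd v³ + 10v² − 53v − 462.
Cancel v³ + 10v² − 53v − 462 from numerator and denominator to get the reduced form.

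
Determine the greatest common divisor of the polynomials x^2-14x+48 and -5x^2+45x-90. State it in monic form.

x-6

Repeated division with remainder:
  x^2-14x+48 = (-1/5)(-5x^2+45x-90) + (-5x+30)
  -5x^2+45x-90 = (x-3)(-5x+30) + (0)
Last nonzero remainder: -5x+30. Dividing through by -5 gives the monic gcd x-6.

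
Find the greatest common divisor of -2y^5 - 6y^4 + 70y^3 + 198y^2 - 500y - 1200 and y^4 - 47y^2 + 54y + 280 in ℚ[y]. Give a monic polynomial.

y^2 - 3y - 10

Apply the Euclidean algorithm:
  -2y^5 - 6y^4 + 70y^3 + 198y^2 - 500y - 1200 = (-2y - 6)(y^4 - 47y^2 + 54y + 280) + (-24y^3 + 24y^2 + 384y + 480)
  y^4 - 47y^2 + 54y + 280 = (-(1/24)y - 1/24)(-24y^3 + 24y^2 + 384y + 480) + (-30y^2 + 90y + 300)
  -24y^3 + 24y^2 + 384y + 480 = ((4/5)y + 8/5)(-30y^2 + 90y + 300) + (0)
Last nonzero remainder: -30y^2 + 90y + 300. Dividing through by -30 gives the monic gcd y^2 - 3y - 10.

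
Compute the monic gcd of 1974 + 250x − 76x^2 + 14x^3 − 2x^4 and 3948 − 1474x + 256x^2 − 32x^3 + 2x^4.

−329 + 68x − 10x^2 + x^3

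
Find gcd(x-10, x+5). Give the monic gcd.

1

Apply the Euclidean algorithm:
  x-10 = (x+5) + (-15)
  x+5 = (-(1/15)x-1/3)(-15) + (0)
The last nonzero remainder is the constant -15, so the polynomials are coprime and gcd = 1.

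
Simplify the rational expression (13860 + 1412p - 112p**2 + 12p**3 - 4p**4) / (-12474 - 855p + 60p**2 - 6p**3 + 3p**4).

Repeated division with remainder:
  -4p**4 + 12p**3 - 112p**2 + 1412p + 13860 = (-4/3)(3p**4 - 6p**3 + 60p**2 - 855p - 12474) + (4p**3 - 32p**2 + 272p - 2772)
  3p**4 - 6p**3 + 60p**2 - 855p - 12474 = ((3/4)p + 9/2)(4p**3 - 32p**2 + 272p - 2772) + (0)
Last nonzero remainder: 4p**3 - 32p**2 + 272p - 2772. Dividing through by 4 gives the monic gcd p**3 - 8p**2 + 68p - 693.
Cancel p**3 - 8p**2 + 68p - 693 from numerator and denominator to get the reduced form.

(-20 - 4p)/(18 + 3p)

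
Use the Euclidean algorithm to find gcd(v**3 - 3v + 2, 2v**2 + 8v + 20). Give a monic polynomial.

By polynomial division,
  v**3 - 3v + 2 = ((1/2)v - 2)(2v**2 + 8v + 20) + (3v + 42)
  2v**2 + 8v + 20 = ((2/3)v - 20/3)(3v + 42) + (300)
  3v + 42 = ((1/100)v + 7/50)(300) + (0)
The last nonzero remainder is the constant 300, so the polynomials are coprime and gcd = 1.

1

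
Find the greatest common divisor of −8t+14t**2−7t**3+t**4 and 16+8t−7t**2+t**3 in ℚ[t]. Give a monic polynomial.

−4+t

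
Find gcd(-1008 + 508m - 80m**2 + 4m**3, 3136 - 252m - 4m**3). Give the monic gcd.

Repeated division with remainder:
  4m**3 - 80m**2 + 508m - 1008 = (-1)(-4m**3 - 252m + 3136) + (-80m**2 + 256m + 2128)
  -4m**3 - 252m + 3136 = ((1/20)m + 4/25)(-80m**2 + 256m + 2128) + (-(9984/25)m + 69888/25)
  -80m**2 + 256m + 2128 = ((125/624)m + 475/624)(-(9984/25)m + 69888/25) + (0)
Last nonzero remainder: -(9984/25)m + 69888/25. Dividing through by -9984/25 gives the monic gcd m - 7.

-7 + m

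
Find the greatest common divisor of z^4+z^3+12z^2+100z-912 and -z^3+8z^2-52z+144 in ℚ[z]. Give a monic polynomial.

Repeated division with remainder:
  z^4+z^3+12z^2+100z-912 = (-z-9)(-z^3+8z^2-52z+144) + (32z^2-224z+384)
  -z^3+8z^2-52z+144 = (-(1/32)z+1/32)(32z^2-224z+384) + (-33z+132)
  32z^2-224z+384 = (-(32/33)z+32/11)(-33z+132) + (0)
Last nonzero remainder: -33z+132. Dividing through by -33 gives the monic gcd z-4.

z-4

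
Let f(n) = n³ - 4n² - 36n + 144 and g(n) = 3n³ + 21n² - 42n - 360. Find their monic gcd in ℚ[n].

Euclidean algorithm in ℚ[n]:
  n³ - 4n² - 36n + 144 = (1/3)(3n³ + 21n² - 42n - 360) + (-11n² - 22n + 264)
  3n³ + 21n² - 42n - 360 = (-(3/11)n - 15/11)(-11n² - 22n + 264) + (0)
Last nonzero remainder: -11n² - 22n + 264. Dividing through by -11 gives the monic gcd n² + 2n - 24.

n² + 2n - 24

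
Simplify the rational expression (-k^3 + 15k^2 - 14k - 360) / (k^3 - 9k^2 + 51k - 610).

Euclidean algorithm in ℚ[k]:
  -k^3 + 15k^2 - 14k - 360 = (-1)(k^3 - 9k^2 + 51k - 610) + (6k^2 + 37k - 970)
  k^3 - 9k^2 + 51k - 610 = ((1/6)k - 91/36)(6k^2 + 37k - 970) + ((11023/36)k - 55115/18)
  6k^2 + 37k - 970 = ((216/11023)k + 3492/11023)((11023/36)k - 55115/18) + (0)
Last nonzero remainder: (11023/36)k - 55115/18. Dividing through by 11023/36 gives the monic gcd k - 10.
Cancel k - 10 from numerator and denominator to get the reduced form.

(-k^2 + 5k + 36)/(k^2 + k + 61)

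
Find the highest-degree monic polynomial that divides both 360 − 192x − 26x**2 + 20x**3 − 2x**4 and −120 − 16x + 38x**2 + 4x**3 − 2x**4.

30 − 11x − 4x**2 + x**3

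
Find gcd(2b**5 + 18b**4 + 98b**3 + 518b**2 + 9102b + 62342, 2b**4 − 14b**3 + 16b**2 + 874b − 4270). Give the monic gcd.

b**3 − 2b**2 − 2b + 427

Euclidean algorithm in ℚ[b]:
  2b**5 + 18b**4 + 98b**3 + 518b**2 + 9102b + 62342 = (b + 16)(2b**4 − 14b**3 + 16b**2 + 874b − 4270) + (306b**3 − 612b**2 − 612b + 130662)
  2b**4 − 14b**3 + 16b**2 + 874b − 4270 = ((1/153)b − 5/153)(306b**3 − 612b**2 − 612b + 130662) + (0)
Last nonzero remainder: 306b**3 − 612b**2 − 612b + 130662. Dividing through by 306 gives the monic gcd b**3 − 2b**2 − 2b + 427.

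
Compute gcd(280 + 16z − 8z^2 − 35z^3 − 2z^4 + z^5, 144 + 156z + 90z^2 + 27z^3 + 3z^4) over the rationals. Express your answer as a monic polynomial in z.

By polynomial division,
  z^5 − 2z^4 − 35z^3 − 8z^2 + 16z + 280 = ((1/3)z − 11/3)(3z^4 + 27z^3 + 90z^2 + 156z + 144) + (34z^3 + 270z^2 + 540z + 808)
  3z^4 + 27z^3 + 90z^2 + 156z + 144 = ((3/34)z + 27/289)(34z^3 + 270z^2 + 540z + 808) + ((4950/289)z^2 + (9900/289)z + 19800/289)
  34z^3 + 270z^2 + 540z + 808 = ((4913/2475)z + 29189/2475)((4950/289)z^2 + (9900/289)z + 19800/289) + (0)
Last nonzero remainder: (4950/289)z^2 + (9900/289)z + 19800/289. Dividing through by 4950/289 gives the monic gcd z^2 + 2z + 4.

4 + 2z + z^2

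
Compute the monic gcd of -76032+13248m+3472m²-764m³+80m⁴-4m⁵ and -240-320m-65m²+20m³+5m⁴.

By polynomial division,
  -4m⁵+80m⁴-764m³+3472m²+13248m-76032 = (-(4/5)m+96/5)(5m⁴+20m³-65m²-320m-240) + (-1200m³+4464m²+19200m-71424)
  5m⁴+20m³-65m²-320m-240 = (-(1/240)m-193/6000)(-1200m³+4464m²+19200m-71424) + ((19824/125)m²-317184/125)
  -1200m³+4464m²+19200m-71424 = (-(3125/413)m+11625/413)((19824/125)m²-317184/125) + (0)
Last nonzero remainder: (19824/125)m²-317184/125. Dividing through by 19824/125 gives the monic gcd m²-16.

-16+m²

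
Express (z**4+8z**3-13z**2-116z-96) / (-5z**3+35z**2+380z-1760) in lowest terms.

(-z**2-4z-3)/(5z-55)

By polynomial division,
  z**4+8z**3-13z**2-116z-96 = (-(1/5)z-3)(-5z**3+35z**2+380z-1760) + (168z**2+672z-5376)
  -5z**3+35z**2+380z-1760 = (-(5/168)z+55/168)(168z**2+672z-5376) + (0)
Last nonzero remainder: 168z**2+672z-5376. Dividing through by 168 gives the monic gcd z**2+4z-32.
Cancel z**2+4z-32 from numerator and denominator to get the reduced form.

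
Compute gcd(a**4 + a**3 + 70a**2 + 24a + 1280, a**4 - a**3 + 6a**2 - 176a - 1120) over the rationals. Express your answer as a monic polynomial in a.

a**2 + 2a + 40

Repeated division with remainder:
  a**4 + a**3 + 70a**2 + 24a + 1280 = (a**4 - a**3 + 6a**2 - 176a - 1120) + (2a**3 + 64a**2 + 200a + 2400)
  a**4 - a**3 + 6a**2 - 176a - 1120 = ((1/2)a - 33/2)(2a**3 + 64a**2 + 200a + 2400) + (962a**2 + 1924a + 38480)
  2a**3 + 64a**2 + 200a + 2400 = ((1/481)a + 30/481)(962a**2 + 1924a + 38480) + (0)
Last nonzero remainder: 962a**2 + 1924a + 38480. Dividing through by 962 gives the monic gcd a**2 + 2a + 40.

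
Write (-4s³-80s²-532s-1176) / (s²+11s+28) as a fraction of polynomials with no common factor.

(-4s²-52s-168)/(s+4)

Repeated division with remainder:
  -4s³-80s²-532s-1176 = (-4s-36)(s²+11s+28) + (-24s-168)
  s²+11s+28 = (-(1/24)s-1/6)(-24s-168) + (0)
Last nonzero remainder: -24s-168. Dividing through by -24 gives the monic gcd s+7.
Cancel s+7 from numerator and denominator to get the reduced form.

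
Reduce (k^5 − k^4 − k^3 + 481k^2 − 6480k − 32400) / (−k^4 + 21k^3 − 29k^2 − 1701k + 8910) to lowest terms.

(−k^3 + k^2 − 80k − 400)/(k^2 − 21k + 110)

Euclidean algorithm in ℚ[k]:
  k^5 − k^4 − k^3 + 481k^2 − 6480k − 32400 = (−k − 20)(−k^4 + 21k^3 − 29k^2 − 1701k + 8910) + (390k^3 − 1800k^2 − 31590k + 145800)
  −k^4 + 21k^3 − 29k^2 − 1701k + 8910 = (−(1/390)k + 71/1690)(390k^3 − 1800k^2 − 31590k + 145800) + (−(5810/169)k^2 + 470610/169)
  390k^3 − 1800k^2 − 31590k + 145800 = (−(6591/581)k + 30420/581)(−(5810/169)k^2 + 470610/169) + (0)
Last nonzero remainder: −(5810/169)k^2 + 470610/169. Dividing through by −5810/169 gives the monic gcd k^2 − 81.
Cancel k^2 − 81 from numerator and denominator to get the reduced form.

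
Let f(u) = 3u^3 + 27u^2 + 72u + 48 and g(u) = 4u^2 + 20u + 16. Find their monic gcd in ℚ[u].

u^2 + 5u + 4

By polynomial division,
  3u^3 + 27u^2 + 72u + 48 = ((3/4)u + 3)(4u^2 + 20u + 16) + (0)
Last nonzero remainder: 4u^2 + 20u + 16. Dividing through by 4 gives the monic gcd u^2 + 5u + 4.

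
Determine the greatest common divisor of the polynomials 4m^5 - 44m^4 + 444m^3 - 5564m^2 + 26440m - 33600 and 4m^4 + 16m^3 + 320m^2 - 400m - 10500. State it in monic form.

m^3 - m^2 + 85m - 525

Euclidean algorithm in ℚ[m]:
  4m^5 - 44m^4 + 444m^3 - 5564m^2 + 26440m - 33600 = (m - 15)(4m^4 + 16m^3 + 320m^2 - 400m - 10500) + (364m^3 - 364m^2 + 30940m - 191100)
  4m^4 + 16m^3 + 320m^2 - 400m - 10500 = ((1/91)m + 5/91)(364m^3 - 364m^2 + 30940m - 191100) + (0)
Last nonzero remainder: 364m^3 - 364m^2 + 30940m - 191100. Dividing through by 364 gives the monic gcd m^3 - m^2 + 85m - 525.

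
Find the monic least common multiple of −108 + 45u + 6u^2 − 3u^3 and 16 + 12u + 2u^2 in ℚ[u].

Repeated division with remainder:
  −3u^3 + 6u^2 + 45u − 108 = (−(3/2)u + 12)(2u^2 + 12u + 16) + (−75u − 300)
  2u^2 + 12u + 16 = (−(2/75)u − 4/75)(−75u − 300) + (0)
Last nonzero remainder: −75u − 300. Dividing through by −75 gives the monic gcd u + 4.
Then lcm(f, g) = f·g / gcd(f, g); expanding and making the result monic gives the answer.

72 + 6u − 19u^2 + u^4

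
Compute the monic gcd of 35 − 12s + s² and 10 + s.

1

Apply the Euclidean algorithm:
  s² − 12s + 35 = (s − 22)(s + 10) + (255)
  s + 10 = ((1/255)s + 2/51)(255) + (0)
The last nonzero remainder is the constant 255, so the polynomials are coprime and gcd = 1.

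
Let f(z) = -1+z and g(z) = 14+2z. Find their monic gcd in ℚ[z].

By polynomial division,
  z-1 = (1/2)(2z+14) + (-8)
  2z+14 = (-(1/4)z-7/4)(-8) + (0)
The last nonzero remainder is the constant -8, so the polynomials are coprime and gcd = 1.

1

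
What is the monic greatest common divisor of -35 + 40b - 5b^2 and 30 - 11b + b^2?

Apply the Euclidean algorithm:
  -5b^2 + 40b - 35 = (-5)(b^2 - 11b + 30) + (-15b + 115)
  b^2 - 11b + 30 = (-(1/15)b + 2/9)(-15b + 115) + (40/9)
  -15b + 115 = (-(27/8)b + 207/8)(40/9) + (0)
The last nonzero remainder is the constant 40/9, so the polynomials are coprime and gcd = 1.

1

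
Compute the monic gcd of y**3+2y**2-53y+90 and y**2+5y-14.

y-2

By polynomial division,
  y**3+2y**2-53y+90 = (y-3)(y**2+5y-14) + (-24y+48)
  y**2+5y-14 = (-(1/24)y-7/24)(-24y+48) + (0)
Last nonzero remainder: -24y+48. Dividing through by -24 gives the monic gcd y-2.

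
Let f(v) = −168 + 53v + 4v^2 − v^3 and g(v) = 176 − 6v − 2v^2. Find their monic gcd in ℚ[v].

By polynomial division,
  −v^3 + 4v^2 + 53v − 168 = ((1/2)v − 7/2)(−2v^2 − 6v + 176) + (−56v + 448)
  −2v^2 − 6v + 176 = ((1/28)v + 11/28)(−56v + 448) + (0)
Last nonzero remainder: −56v + 448. Dividing through by −56 gives the monic gcd v − 8.

−8 + v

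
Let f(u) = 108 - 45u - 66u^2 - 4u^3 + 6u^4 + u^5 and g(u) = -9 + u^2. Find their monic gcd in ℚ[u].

Euclidean algorithm in ℚ[u]:
  u^5 + 6u^4 - 4u^3 - 66u^2 - 45u + 108 = (u^3 + 6u^2 + 5u - 12)(u^2 - 9) + (0)
The last nonzero remainder u^2 - 9 is already monic.

-9 + u^2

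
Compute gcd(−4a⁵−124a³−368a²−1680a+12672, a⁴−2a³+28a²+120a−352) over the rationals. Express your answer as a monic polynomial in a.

Euclidean algorithm in ℚ[a]:
  −4a⁵−124a³−368a²−1680a+12672 = (−4a−8)(a⁴−2a³+28a²+120a−352) + (−28a³+336a²−2128a+9856)
  a⁴−2a³+28a²+120a−352 = (−(1/28)a−5/14)(−28a³+336a²−2128a+9856) + (72a²−288a+3168)
  −28a³+336a²−2128a+9856 = (−(7/18)a+28/9)(72a²−288a+3168) + (0)
Last nonzero remainder: 72a²−288a+3168. Dividing through by 72 gives the monic gcd a²−4a+44.

a²−4a+44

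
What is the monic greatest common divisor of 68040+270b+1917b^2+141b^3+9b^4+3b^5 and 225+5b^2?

45+b^2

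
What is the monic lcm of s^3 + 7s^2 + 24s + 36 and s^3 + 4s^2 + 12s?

s^4 + 7s^3 + 24s^2 + 36s

Repeated division with remainder:
  s^3 + 7s^2 + 24s + 36 = (s^3 + 4s^2 + 12s) + (3s^2 + 12s + 36)
  s^3 + 4s^2 + 12s = ((1/3)s)(3s^2 + 12s + 36) + (0)
Last nonzero remainder: 3s^2 + 12s + 36. Dividing through by 3 gives the monic gcd s^2 + 4s + 12.
Then lcm(f, g) = f·g / gcd(f, g); expanding and making the result monic gives the answer.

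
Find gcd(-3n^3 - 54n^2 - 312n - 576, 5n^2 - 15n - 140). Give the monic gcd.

n + 4

By polynomial division,
  -3n^3 - 54n^2 - 312n - 576 = (-(3/5)n - 63/5)(5n^2 - 15n - 140) + (-585n - 2340)
  5n^2 - 15n - 140 = (-(1/117)n + 7/117)(-585n - 2340) + (0)
Last nonzero remainder: -585n - 2340. Dividing through by -585 gives the monic gcd n + 4.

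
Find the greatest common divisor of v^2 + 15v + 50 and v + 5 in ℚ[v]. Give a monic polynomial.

v + 5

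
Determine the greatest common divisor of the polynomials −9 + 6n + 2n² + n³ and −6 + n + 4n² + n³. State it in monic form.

By polynomial division,
  n³ + 2n² + 6n − 9 = (n³ + 4n² + n − 6) + (−2n² + 5n − 3)
  n³ + 4n² + n − 6 = (−(1/2)n − 13/4)(−2n² + 5n − 3) + ((63/4)n − 63/4)
  −2n² + 5n − 3 = (−(8/63)n + 4/21)((63/4)n − 63/4) + (0)
Last nonzero remainder: (63/4)n − 63/4. Dividing through by 63/4 gives the monic gcd n − 1.

−1 + n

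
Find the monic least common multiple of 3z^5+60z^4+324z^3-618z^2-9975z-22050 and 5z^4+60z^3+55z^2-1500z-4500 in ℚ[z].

Euclidean algorithm in ℚ[z]:
  3z^5+60z^4+324z^3-618z^2-9975z-22050 = ((3/5)z+24/5)(5z^4+60z^3+55z^2-1500z-4500) + (3z^3+18z^2-75z-450)
  5z^4+60z^3+55z^2-1500z-4500 = ((5/3)z+10)(3z^3+18z^2-75z-450) + (0)
Last nonzero remainder: 3z^3+18z^2-75z-450. Dividing through by 3 gives the monic gcd z^3+6z^2-25z-150.
Then lcm(f, g) = f·g / gcd(f, g); expanding and making the result monic gives the answer.

z^6+26z^5+228z^4+442z^3-4561z^2-27300z-44100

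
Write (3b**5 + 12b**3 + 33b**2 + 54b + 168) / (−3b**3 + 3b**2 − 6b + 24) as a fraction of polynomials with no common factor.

(−b**3 + b**2 − b − 14)/(b − 2)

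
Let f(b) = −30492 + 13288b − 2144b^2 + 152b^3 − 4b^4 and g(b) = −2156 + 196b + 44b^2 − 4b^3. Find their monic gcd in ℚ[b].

Repeated division with remainder:
  −4b^4 + 152b^3 − 2144b^2 + 13288b − 30492 = (b − 27)(−4b^3 + 44b^2 + 196b − 2156) + (−1152b^2 + 20736b − 88704)
  −4b^3 + 44b^2 + 196b − 2156 = ((1/288)b + 7/288)(−1152b^2 + 20736b − 88704) + (0)
Last nonzero remainder: −1152b^2 + 20736b − 88704. Dividing through by −1152 gives the monic gcd b^2 − 18b + 77.

77 − 18b + b^2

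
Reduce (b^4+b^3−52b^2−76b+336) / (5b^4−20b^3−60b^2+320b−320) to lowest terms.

Apply the Euclidean algorithm:
  b^4+b^3−52b^2−76b+336 = (1/5)(5b^4−20b^3−60b^2+320b−320) + (5b^3−40b^2−140b+400)
  5b^4−20b^3−60b^2+320b−320 = (b+4)(5b^3−40b^2−140b+400) + (240b^2+480b−1920)
  5b^3−40b^2−140b+400 = ((1/48)b−5/24)(240b^2+480b−1920) + (0)
Last nonzero remainder: 240b^2+480b−1920. Dividing through by 240 gives the monic gcd b^2+2b−8.
Cancel b^2+2b−8 from numerator and denominator to get the reduced form.

(b^2−b−42)/(5b^2−30b+40)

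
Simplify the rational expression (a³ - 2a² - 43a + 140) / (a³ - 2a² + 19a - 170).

(a² + 3a - 28)/(a² + 3a + 34)

Euclidean algorithm in ℚ[a]:
  a³ - 2a² - 43a + 140 = (a³ - 2a² + 19a - 170) + (-62a + 310)
  a³ - 2a² + 19a - 170 = (-(1/62)a² - (3/62)a - 17/31)(-62a + 310) + (0)
Last nonzero remainder: -62a + 310. Dividing through by -62 gives the monic gcd a - 5.
Cancel a - 5 from numerator and denominator to get the reduced form.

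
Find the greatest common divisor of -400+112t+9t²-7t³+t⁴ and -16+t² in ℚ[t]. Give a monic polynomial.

-16+t²

Repeated division with remainder:
  t⁴-7t³+9t²+112t-400 = (t²-7t+25)(t²-16) + (0)
The last nonzero remainder t²-16 is already monic.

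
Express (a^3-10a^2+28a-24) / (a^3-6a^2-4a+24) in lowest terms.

(a-2)/(a+2)

By polynomial division,
  a^3-10a^2+28a-24 = (a^3-6a^2-4a+24) + (-4a^2+32a-48)
  a^3-6a^2-4a+24 = (-(1/4)a-1/2)(-4a^2+32a-48) + (0)
Last nonzero remainder: -4a^2+32a-48. Dividing through by -4 gives the monic gcd a^2-8a+12.
Cancel a^2-8a+12 from numerator and denominator to get the reduced form.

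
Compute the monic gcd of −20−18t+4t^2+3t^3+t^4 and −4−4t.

1+t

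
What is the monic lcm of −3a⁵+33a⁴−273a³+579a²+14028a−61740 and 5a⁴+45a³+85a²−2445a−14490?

a⁷−a⁶+50a⁵−42a⁴−327a³−39497a²−116844a+1420020

Apply the Euclidean algorithm:
  −3a⁵+33a⁴−273a³+579a²+14028a−61740 = (−(3/5)a+12)(5a⁴+45a³+85a²−2445a−14490) + (−762a³−1908a²+34674a+112140)
  5a⁴+45a³+85a²−2445a−14490 = (−(5/762)a−1375/32258)(−762a³−1908a²+34674a+112140) + ((3728880/16129)a²−(3728880/16129)a−156612960/16129)
  −762a³−1908a²+34674a+112140 = (−(2048383/621480)a−1435481/124296)((3728880/16129)a²−(3728880/16129)a−156612960/16129) + (0)
Last nonzero remainder: (3728880/16129)a²−(3728880/16129)a−156612960/16129. Dividing through by 3728880/16129 gives the monic gcd a²−a−42.
Then lcm(f, g) = f·g / gcd(f, g); expanding and making the result monic gives the answer.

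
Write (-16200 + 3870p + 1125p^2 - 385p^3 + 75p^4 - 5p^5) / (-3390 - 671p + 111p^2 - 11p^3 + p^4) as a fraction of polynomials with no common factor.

(540 - 255p + 40p^2 - 5p^3)/(113 - 4p + p^2)

By polynomial division,
  -5p^5 + 75p^4 - 385p^3 + 1125p^2 + 3870p - 16200 = (-5p + 20)(p^4 - 11p^3 + 111p^2 - 671p - 3390) + (390p^3 - 4450p^2 + 340p + 51600)
  p^4 - 11p^3 + 111p^2 - 671p - 3390 = ((1/390)p + 8/7605)(390p^3 - 4450p^2 + 340p + 51600) + ((174625/1521)p^2 - (1222375/1521)p - 1746250/507)
  390p^3 - 4450p^2 + 340p + 51600 = ((118638/34925)p - 523224/34925)((174625/1521)p^2 - (1222375/1521)p - 1746250/507) + (0)
Last nonzero remainder: (174625/1521)p^2 - (1222375/1521)p - 1746250/507. Dividing through by 174625/1521 gives the monic gcd p^2 - 7p - 30.
Cancel p^2 - 7p - 30 from numerator and denominator to get the reduced form.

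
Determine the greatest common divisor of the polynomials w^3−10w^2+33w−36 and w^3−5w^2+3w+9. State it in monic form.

w^2−6w+9

By polynomial division,
  w^3−10w^2+33w−36 = (w^3−5w^2+3w+9) + (−5w^2+30w−45)
  w^3−5w^2+3w+9 = (−(1/5)w−1/5)(−5w^2+30w−45) + (0)
Last nonzero remainder: −5w^2+30w−45. Dividing through by −5 gives the monic gcd w^2−6w+9.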